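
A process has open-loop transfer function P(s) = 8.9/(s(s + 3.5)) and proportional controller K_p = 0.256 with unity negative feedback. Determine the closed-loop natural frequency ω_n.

ω_n = 1.51 rad/s

The closed-loop denominator is s(s+3.5) + 0.256·8.9 = s² + 3.5s + 2.278.
So ω_n² = 2.278 ⇒ ω_n = 1.509 rad/s, and ζ = 3.5/(2ω_n) = 1.16.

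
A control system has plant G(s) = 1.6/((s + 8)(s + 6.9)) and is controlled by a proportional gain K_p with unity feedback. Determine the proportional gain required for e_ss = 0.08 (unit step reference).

Steady-state error for a unit step on this type-0 loop is 1/(1 + K_p·G(0)).
G(0) = 0.02899. Require 1/(1 + K_p·0.02899) = 0.08, so 1 + 0.02899·K_p = 12.5.
K_p = (12.5 − 1)/0.02899 = 397.

K_p = 397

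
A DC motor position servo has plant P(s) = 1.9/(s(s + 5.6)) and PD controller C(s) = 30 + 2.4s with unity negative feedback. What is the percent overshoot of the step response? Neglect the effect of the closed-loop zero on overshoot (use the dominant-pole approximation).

Forward path: (30 + 2.4s)·1.9/(s(s+5.6)). The closed-loop characteristic equation is s² + (5.6 + 1.9·2.4)s + 1.9·30 = 0.
That is s² + 10.16s + 57 = 0, so ω_n = 7.55 rad/s and ζ = 10.16/(2·7.55) = 0.6729.
%OS = 100·exp(−πζ/√(1−ζ²)) = 5.74%.

5.74%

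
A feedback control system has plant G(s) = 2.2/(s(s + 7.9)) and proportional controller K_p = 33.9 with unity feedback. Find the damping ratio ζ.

With unity feedback the closed-loop characteristic equation is s² + 7.9s + 33.9·2.2 = s² + 7.9s + 74.58 = 0.
Matching s² + 2ζω_n s + ω_n²: ω_n = √74.58 = 8.636 rad/s and 2ζω_n = 7.9, so ζ = 7.9/(2·8.636) = 0.457.

ζ = 0.457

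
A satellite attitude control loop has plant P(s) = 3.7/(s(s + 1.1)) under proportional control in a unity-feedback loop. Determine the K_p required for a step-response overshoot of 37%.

From %OS = 100·exp(−πζ/√(1−ζ²)) = 37%, ζ = −ln(0.37)/√(π²+ln²(0.37)) = 0.3017.
Characteristic equation s² + 1.1s + 3.7K_p = 0 gives ζ = 1.1/(2√(3.7K_p)).
Setting ζ = 0.3017: √(3.7K_p) = 1.1/(2·0.3017) = 1.823, so K_p = 3.323/3.7 = 0.898.

K_p = 0.898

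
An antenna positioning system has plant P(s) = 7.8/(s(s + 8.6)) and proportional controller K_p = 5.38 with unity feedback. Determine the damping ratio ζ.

1 + K_p·P(s) = 0 gives s² + 8.6s + 41.96 = 0.
So ω_n² = 41.96 ⇒ ω_n = 6.478 rad/s, and ζ = 8.6/(2ω_n) = 0.664.

ζ = 0.664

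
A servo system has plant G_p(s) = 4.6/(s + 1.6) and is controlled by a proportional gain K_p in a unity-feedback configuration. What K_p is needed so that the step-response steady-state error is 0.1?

Steady-state error for a unit step on this type-0 loop is 1/(1 + K_p·G_p(0)).
G_p(0) = 2.875. Require 1/(1 + K_p·2.875) = 0.1, so 1 + 2.875·K_p = 10.
K_p = (10 − 1)/2.875 = 3.13.

K_p = 3.13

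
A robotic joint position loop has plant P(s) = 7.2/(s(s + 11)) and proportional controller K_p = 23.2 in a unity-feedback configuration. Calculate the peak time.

T_p = 0.269 s

Closed-loop characteristic equation: s² + 11s + 167 = 0, so ω_n = 12.92 rad/s and ζ = 11/(2·12.92) = 0.4256.
Damped frequency ω_d = ω_n√(1−ζ²) = 11.7 rad/s, so peak time T_p = π/ω_d = 0.269 s.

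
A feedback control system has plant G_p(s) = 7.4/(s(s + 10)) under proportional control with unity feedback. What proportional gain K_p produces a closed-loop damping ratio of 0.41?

Closed-loop characteristic equation: s² + 10s + K_p·7.4 = 0.
So ω_n = √(7.4K_p) and 2ζω_n = 10, giving ζ = 10/(2√(7.4K_p)).
Setting ζ = 0.41: √(7.4K_p) = 10/(2·0.41) = 12.2, so K_p = 148.7/7.4 = 20.1.

K_p = 20.1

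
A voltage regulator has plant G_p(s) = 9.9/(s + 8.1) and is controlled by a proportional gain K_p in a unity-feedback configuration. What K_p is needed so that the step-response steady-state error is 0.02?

For a type-0 loop with proportional control, e_ss = 1/(1 + K_p·G_p(0)).
G_p(0) = 1.222. Require 1/(1 + K_p·1.222) = 0.02, so 1 + 1.222·K_p = 50.
K_p = (50 − 1)/1.222 = 40.1.

K_p = 40.1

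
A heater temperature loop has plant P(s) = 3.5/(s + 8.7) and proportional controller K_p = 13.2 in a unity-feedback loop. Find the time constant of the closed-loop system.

τ = 0.0182 s

Closed-loop transfer function: T(s) = K_p·P(s)/(1 + K_p·P(s)) = 46.2/(s + 8.7 + 46.2) = 46.2/(s + 54.9).
Time constant τ = 1/54.9 = 0.0182 s.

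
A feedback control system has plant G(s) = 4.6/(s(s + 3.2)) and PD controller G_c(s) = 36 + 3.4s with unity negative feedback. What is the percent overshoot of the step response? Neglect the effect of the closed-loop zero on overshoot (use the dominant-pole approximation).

3.42%

Forward path: (36 + 3.4s)·4.6/(s(s+3.2)). The closed-loop characteristic equation is s² + (3.2 + 4.6·3.4)s + 4.6·36 = 0.
That is s² + 18.84s + 165.6 = 0, so ω_n = 12.87 rad/s and ζ = 18.84/(2·12.87) = 0.732.
%OS = 100·exp(−πζ/√(1−ζ²)) = 3.42%.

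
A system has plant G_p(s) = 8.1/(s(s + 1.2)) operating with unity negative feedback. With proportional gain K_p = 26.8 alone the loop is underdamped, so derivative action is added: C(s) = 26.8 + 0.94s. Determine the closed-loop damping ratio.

Forward path: (26.8 + 0.94s)·8.1/(s(s+1.2)). The closed-loop characteristic equation is s² + (1.2 + 8.1·0.94)s + 8.1·26.8 = 0.
That is s² + 8.814s + 217.1 = 0, so ω_n = 14.73 rad/s and ζ = 8.814/(2·14.73) = 0.2991.

ζ = 0.299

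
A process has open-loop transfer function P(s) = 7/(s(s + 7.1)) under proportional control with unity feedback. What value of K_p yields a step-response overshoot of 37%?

K_p = 19.8

From %OS = 100·exp(−πζ/√(1−ζ²)) = 37%, ζ = −ln(0.37)/√(π²+ln²(0.37)) = 0.3017.
Characteristic equation s² + 7.1s + 7K_p = 0 gives ζ = 7.1/(2√(7K_p)).
Setting ζ = 0.3017: √(7K_p) = 7.1/(2·0.3017) = 11.77, so K_p = 138.4/7 = 19.8.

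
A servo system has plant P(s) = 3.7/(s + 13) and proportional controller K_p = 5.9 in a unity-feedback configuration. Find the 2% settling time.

Closed-loop transfer function: T(s) = K_p·P(s)/(1 + K_p·P(s)) = 21.83/(s + 13 + 21.83) = 21.83/(s + 34.83).
Time constant τ = 1/34.83 = 0.02871 s, so the 2% settling time is about 4τ = 0.115 s.

T_s ≈ 0.115 s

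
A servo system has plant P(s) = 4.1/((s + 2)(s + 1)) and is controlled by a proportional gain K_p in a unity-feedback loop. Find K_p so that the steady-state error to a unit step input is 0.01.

The loop is type 0, so e_ss(step) = 1/(1 + K_pos) with K_pos = K_p·P(0).
P(0) = 2.05. Require 1/(1 + K_p·2.05) = 0.01, so 1 + 2.05·K_p = 100.
K_p = (100 − 1)/2.05 = 48.3.

K_p = 48.3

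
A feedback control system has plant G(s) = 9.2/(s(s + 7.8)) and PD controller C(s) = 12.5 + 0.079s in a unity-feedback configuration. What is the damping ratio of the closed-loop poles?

Forward path: (12.5 + 0.079s)·9.2/(s(s+7.8)). The closed-loop characteristic equation is s² + (7.8 + 9.2·0.079)s + 9.2·12.5 = 0.
That is s² + 8.527s + 115 = 0, so ω_n = 10.72 rad/s and ζ = 8.527/(2·10.72) = 0.3976.

ζ = 0.398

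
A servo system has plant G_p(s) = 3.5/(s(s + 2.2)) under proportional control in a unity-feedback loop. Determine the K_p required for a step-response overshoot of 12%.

K_p = 1.1

From %OS = 100·exp(−πζ/√(1−ζ²)) = 12%, ζ = −ln(0.12)/√(π²+ln²(0.12)) = 0.5594.
Characteristic equation s² + 2.2s + 3.5K_p = 0 gives ζ = 2.2/(2√(3.5K_p)).
Setting ζ = 0.5594: √(3.5K_p) = 2.2/(2·0.5594) = 1.966, so K_p = 3.866/3.5 = 1.1.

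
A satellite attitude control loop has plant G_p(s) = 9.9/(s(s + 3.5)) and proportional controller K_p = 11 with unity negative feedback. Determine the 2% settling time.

T_s ≈ 2.29 s

Closed-loop characteristic equation: s² + 3.5s + 108.9 = 0, so ω_n = 10.44 rad/s and ζ = 3.5/(2·10.44) = 0.1677.
2% settling time T_s ≈ 4/(ζω_n) = 4/1.75 = 2.29 s.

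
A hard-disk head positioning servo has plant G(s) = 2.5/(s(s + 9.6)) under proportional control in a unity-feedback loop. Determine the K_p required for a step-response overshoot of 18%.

From %OS = 100·exp(−πζ/√(1−ζ²)) = 18%, ζ = −ln(0.18)/√(π²+ln²(0.18)) = 0.4791.
Characteristic equation s² + 9.6s + 2.5K_p = 0 gives ζ = 9.6/(2√(2.5K_p)).
Setting ζ = 0.4791: √(2.5K_p) = 9.6/(2·0.4791) = 10.02, so K_p = 100.4/2.5 = 40.1.

K_p = 40.1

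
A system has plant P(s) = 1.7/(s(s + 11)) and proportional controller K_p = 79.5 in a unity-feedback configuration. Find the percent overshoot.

18.5%

The closed-loop denominator s² + 11s + 135.2 gives ω_n = √135.2 = 11.63 and ζ = 11/(2ω_n) = 0.4731.
%OS = 100·exp(−πζ/√(1−ζ²)) = 100·exp(−π·0.4731/√0.7762) = 18.5%.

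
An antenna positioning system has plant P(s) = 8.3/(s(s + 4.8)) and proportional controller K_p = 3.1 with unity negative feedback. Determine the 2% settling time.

From 1 + K_pP(s) = 0: s² + 4.8s + 25.73 = 0 ⇒ ω_n = 5.072, ζ = 0.4731.
2% settling time T_s ≈ 4/(ζω_n) = 4/2.4 = 1.67 s.

T_s ≈ 1.67 s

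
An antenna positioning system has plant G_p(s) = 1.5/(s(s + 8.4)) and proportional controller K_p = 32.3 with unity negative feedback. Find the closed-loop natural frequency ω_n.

With unity feedback the closed-loop characteristic equation is s² + 8.4s + 32.3·1.5 = s² + 8.4s + 48.45 = 0.
Matching s² + 2ζω_n s + ω_n²: ω_n = √48.45 = 6.961 rad/s and 2ζω_n = 8.4, so ζ = 8.4/(2·6.961) = 0.603.

ω_n = 6.96 rad/s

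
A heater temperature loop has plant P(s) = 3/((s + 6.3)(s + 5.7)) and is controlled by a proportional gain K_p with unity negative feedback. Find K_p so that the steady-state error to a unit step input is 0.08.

K_p = 138

The loop is type 0, so e_ss(step) = 1/(1 + K_pos) with K_pos = K_p·P(0).
P(0) = 0.08354. Require 1/(1 + K_p·0.08354) = 0.08, so 1 + 0.08354·K_p = 12.5.
K_p = (12.5 − 1)/0.08354 = 138.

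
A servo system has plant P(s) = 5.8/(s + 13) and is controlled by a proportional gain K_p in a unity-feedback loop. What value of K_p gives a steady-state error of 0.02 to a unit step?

For a type-0 loop with proportional control, e_ss = 1/(1 + K_p·P(0)).
P(0) = 0.4462. Require 1/(1 + K_p·0.4462) = 0.02, so 1 + 0.4462·K_p = 50.
K_p = (50 − 1)/0.4462 = 110.

K_p = 110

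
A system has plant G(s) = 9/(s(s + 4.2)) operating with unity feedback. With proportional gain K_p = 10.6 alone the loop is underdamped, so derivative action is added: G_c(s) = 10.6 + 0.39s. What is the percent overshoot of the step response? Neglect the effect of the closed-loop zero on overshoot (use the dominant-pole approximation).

Forward path: (10.6 + 0.39s)·9/(s(s+4.2)). The closed-loop characteristic equation is s² + (4.2 + 9·0.39)s + 9·10.6 = 0.
That is s² + 7.71s + 95.4 = 0, so ω_n = 9.767 rad/s and ζ = 7.71/(2·9.767) = 0.3947.
%OS = 100·exp(−πζ/√(1−ζ²)) = 25.9%.

25.9%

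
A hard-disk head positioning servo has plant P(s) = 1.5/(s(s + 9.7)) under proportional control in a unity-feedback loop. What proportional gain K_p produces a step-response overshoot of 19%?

From %OS = 100·exp(−πζ/√(1−ζ²)) = 19%, ζ = −ln(0.19)/√(π²+ln²(0.19)) = 0.4673.
Characteristic equation s² + 9.7s + 1.5K_p = 0 gives ζ = 9.7/(2√(1.5K_p)).
Setting ζ = 0.4673: √(1.5K_p) = 9.7/(2·0.4673) = 10.38, so K_p = 107.7/1.5 = 71.8.

K_p = 71.8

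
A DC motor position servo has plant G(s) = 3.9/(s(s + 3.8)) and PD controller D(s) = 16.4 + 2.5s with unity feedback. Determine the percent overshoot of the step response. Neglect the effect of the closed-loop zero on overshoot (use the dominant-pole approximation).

0.668%

Forward path: (16.4 + 2.5s)·3.9/(s(s+3.8)). The closed-loop characteristic equation is s² + (3.8 + 3.9·2.5)s + 3.9·16.4 = 0.
That is s² + 13.55s + 63.96 = 0, so ω_n = 7.997 rad/s and ζ = 13.55/(2·7.997) = 0.8471.
%OS = 100·exp(−πζ/√(1−ζ²)) = 0.668%.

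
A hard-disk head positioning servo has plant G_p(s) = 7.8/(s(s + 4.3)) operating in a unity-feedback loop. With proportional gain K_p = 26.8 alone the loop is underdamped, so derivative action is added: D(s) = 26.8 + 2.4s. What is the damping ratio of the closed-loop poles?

Forward path: (26.8 + 2.4s)·7.8/(s(s+4.3)). The closed-loop characteristic equation is s² + (4.3 + 7.8·2.4)s + 7.8·26.8 = 0.
That is s² + 23.02s + 209 = 0, so ω_n = 14.46 rad/s and ζ = 23.02/(2·14.46) = 0.7961.

ζ = 0.796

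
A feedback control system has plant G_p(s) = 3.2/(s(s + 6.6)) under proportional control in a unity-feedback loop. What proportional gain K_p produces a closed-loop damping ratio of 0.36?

Closed-loop characteristic equation: s² + 6.6s + K_p·3.2 = 0.
So ω_n = √(3.2K_p) and 2ζω_n = 6.6, giving ζ = 6.6/(2√(3.2K_p)).
Setting ζ = 0.36: √(3.2K_p) = 6.6/(2·0.36) = 9.167, so K_p = 84.03/3.2 = 26.3.

K_p = 26.3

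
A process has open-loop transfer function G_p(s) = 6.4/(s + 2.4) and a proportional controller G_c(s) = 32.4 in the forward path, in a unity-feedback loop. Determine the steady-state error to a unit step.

The loop is type 0. Static position error constant K_pos = G_c(0)·G_p(0) = 32.4·2.667 = 86.4.
Steady-state error to a unit step: e_ss = 1/(1+K_pos) = 1/87.4 = 0.0114.

0.0114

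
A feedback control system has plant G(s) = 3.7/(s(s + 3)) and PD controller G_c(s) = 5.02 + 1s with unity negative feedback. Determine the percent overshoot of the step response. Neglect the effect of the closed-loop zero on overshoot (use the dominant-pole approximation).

Forward path: (5.02 + 1s)·3.7/(s(s+3)). The closed-loop characteristic equation is s² + (3 + 3.7·1)s + 3.7·5.02 = 0.
That is s² + 6.7s + 18.57 = 0, so ω_n = 4.31 rad/s and ζ = 6.7/(2·4.31) = 0.7773.
%OS = 100·exp(−πζ/√(1−ζ²)) = 2.06%.

2.06%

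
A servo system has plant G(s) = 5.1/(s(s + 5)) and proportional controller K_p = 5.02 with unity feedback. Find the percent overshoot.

16.8%

Closed-loop characteristic equation: s² + 5s + 25.6 = 0, so ω_n = 5.06 rad/s and ζ = 5/(2·5.06) = 0.4941.
%OS = 100·exp(−πζ/√(1−ζ²)) = 100·exp(−π·0.4941/√0.7559) = 16.8%.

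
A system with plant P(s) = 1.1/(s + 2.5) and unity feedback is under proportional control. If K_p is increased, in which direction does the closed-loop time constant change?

decrease

Closed-loop pole is at s = −(2.5+K_p·1.1); larger K_p moves it further left, so τ = 1/(2.5+K_p·1.1) decreases.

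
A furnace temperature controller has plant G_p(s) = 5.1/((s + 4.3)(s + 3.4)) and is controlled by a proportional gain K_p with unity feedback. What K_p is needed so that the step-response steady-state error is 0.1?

K_p = 25.8

The loop is type 0, so e_ss(step) = 1/(1 + K_pos) with K_pos = K_p·G_p(0).
G_p(0) = 0.3488. Require 1/(1 + K_p·0.3488) = 0.1, so 1 + 0.3488·K_p = 10.
K_p = (10 − 1)/0.3488 = 25.8.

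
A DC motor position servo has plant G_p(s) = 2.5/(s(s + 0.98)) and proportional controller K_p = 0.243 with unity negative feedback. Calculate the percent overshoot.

7.89%

Closed-loop characteristic equation: s² + 0.98s + 0.6075 = 0, so ω_n = 0.7794 rad/s and ζ = 0.98/(2·0.7794) = 0.6287.
%OS = 100·exp(−πζ/√(1−ζ²)) = 100·exp(−π·0.6287/√0.6048) = 7.89%.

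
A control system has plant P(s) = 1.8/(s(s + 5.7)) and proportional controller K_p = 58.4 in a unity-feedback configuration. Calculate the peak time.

T_p = 0.319 s

Closed-loop characteristic equation: s² + 5.7s + 105.1 = 0, so ω_n = 10.25 rad/s and ζ = 5.7/(2·10.25) = 0.278.
Damped frequency ω_d = ω_n√(1−ζ²) = 9.849 rad/s, so peak time T_p = π/ω_d = 0.319 s.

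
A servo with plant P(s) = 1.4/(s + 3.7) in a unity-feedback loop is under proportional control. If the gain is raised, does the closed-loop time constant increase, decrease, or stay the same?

decrease

Closed-loop pole is at s = −(3.7+K_p·1.4); larger K_p moves it further left, so τ = 1/(3.7+K_p·1.4) decreases.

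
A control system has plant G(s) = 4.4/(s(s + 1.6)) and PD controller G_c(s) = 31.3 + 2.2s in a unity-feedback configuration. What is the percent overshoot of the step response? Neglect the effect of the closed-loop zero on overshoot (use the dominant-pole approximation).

17.9%

Forward path: (31.3 + 2.2s)·4.4/(s(s+1.6)). The closed-loop characteristic equation is s² + (1.6 + 4.4·2.2)s + 4.4·31.3 = 0.
That is s² + 11.28s + 137.7 = 0, so ω_n = 11.74 rad/s and ζ = 11.28/(2·11.74) = 0.4806.
%OS = 100·exp(−πζ/√(1−ζ²)) = 17.9%.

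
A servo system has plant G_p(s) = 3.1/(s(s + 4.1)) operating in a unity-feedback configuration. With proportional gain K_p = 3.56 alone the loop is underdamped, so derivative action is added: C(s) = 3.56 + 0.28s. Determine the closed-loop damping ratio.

Forward path: (3.56 + 0.28s)·3.1/(s(s+4.1)). The closed-loop characteristic equation is s² + (4.1 + 3.1·0.28)s + 3.1·3.56 = 0.
That is s² + 4.968s + 11.04 = 0, so ω_n = 3.322 rad/s and ζ = 4.968/(2·3.322) = 0.7477.

ζ = 0.748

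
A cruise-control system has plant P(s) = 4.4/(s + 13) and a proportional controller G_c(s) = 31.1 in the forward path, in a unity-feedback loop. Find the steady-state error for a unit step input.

The loop is type 0. Static position error constant K_pos = G_c(0)·P(0) = 31.1·0.3385 = 10.53.
Steady-state error to a unit step: e_ss = 1/(1+K_pos) = 1/11.53 = 0.0868.

0.0868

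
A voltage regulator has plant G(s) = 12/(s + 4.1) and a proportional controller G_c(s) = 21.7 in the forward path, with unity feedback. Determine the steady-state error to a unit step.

0.0155

The loop is type 0. Static position error constant K_pos = G_c(0)·G(0) = 21.7·2.927 = 63.51.
Steady-state error to a unit step: e_ss = 1/(1+K_pos) = 1/64.51 = 0.0155.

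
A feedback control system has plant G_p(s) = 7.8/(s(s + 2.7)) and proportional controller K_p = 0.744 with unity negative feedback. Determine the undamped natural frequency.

With unity feedback the closed-loop characteristic equation is s² + 2.7s + 0.744·7.8 = s² + 2.7s + 5.803 = 0.
So ω_n² = 5.803 ⇒ ω_n = 2.409 rad/s, and ζ = 2.7/(2ω_n) = 0.56.

ω_n = 2.41 rad/s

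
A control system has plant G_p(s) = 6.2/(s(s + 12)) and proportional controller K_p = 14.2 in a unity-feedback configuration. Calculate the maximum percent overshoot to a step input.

7.33%

The closed-loop denominator s² + 12s + 88.04 gives ω_n = √88.04 = 9.383 and ζ = 12/(2ω_n) = 0.6395.
%OS = 100·exp(−πζ/√(1−ζ²)) = 100·exp(−π·0.6395/√0.5911) = 7.33%.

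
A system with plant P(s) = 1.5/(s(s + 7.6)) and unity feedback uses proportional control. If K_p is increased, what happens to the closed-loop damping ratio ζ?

ζ = 7.6/(2√(1.5K_p)); increasing K_p raises the denominator, so ζ falls.

decrease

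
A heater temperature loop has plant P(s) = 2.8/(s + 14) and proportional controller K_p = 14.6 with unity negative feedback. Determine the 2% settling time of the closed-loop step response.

Closed-loop transfer function: T(s) = K_p·P(s)/(1 + K_p·P(s)) = 40.88/(s + 14 + 40.88) = 40.88/(s + 54.88).
Time constant τ = 1/54.88 = 0.01822 s, so the 2% settling time is about 4τ = 0.0729 s.

T_s ≈ 0.0729 s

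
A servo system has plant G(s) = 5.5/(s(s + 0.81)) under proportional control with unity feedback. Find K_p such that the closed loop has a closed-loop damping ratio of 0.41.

Closed-loop characteristic equation: s² + 0.81s + K_p·5.5 = 0.
So ω_n = √(5.5K_p) and 2ζω_n = 0.81, giving ζ = 0.81/(2√(5.5K_p)).
Setting ζ = 0.41: √(5.5K_p) = 0.81/(2·0.41) = 0.9878, so K_p = 0.9758/5.5 = 0.177.

K_p = 0.177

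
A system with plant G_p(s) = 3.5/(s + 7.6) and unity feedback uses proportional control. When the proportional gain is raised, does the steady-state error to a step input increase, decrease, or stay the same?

decrease

e_ss = 1/(1 + K_p·G_p(0)); a larger K_p raises the denominator, so e_ss decreases.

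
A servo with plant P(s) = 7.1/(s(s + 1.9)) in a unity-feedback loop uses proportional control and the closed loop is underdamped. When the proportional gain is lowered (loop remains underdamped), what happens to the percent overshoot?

decrease

ζ = 1.9/(2√(7.1K_p)) rises as K_p falls; higher damping means less overshoot.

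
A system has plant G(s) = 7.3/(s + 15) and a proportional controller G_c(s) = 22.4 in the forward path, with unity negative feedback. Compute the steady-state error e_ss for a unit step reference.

The loop is type 0. Static position error constant K_pos = G_c(0)·G(0) = 22.4·0.4867 = 10.9.
Steady-state error to a unit step: e_ss = 1/(1+K_pos) = 1/11.9 = 0.084.

0.084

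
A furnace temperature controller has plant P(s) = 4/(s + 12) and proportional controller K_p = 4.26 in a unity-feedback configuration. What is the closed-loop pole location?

Closed-loop transfer function: T(s) = K_p·P(s)/(1 + K_p·P(s)) = 17.04/(s + 12 + 17.04) = 17.04/(s + 29.04).
The closed-loop pole is at s = −29.04.

s = -29.04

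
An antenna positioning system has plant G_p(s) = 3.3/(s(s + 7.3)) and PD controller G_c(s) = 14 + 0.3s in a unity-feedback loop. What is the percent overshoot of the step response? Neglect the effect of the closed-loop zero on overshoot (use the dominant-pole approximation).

Forward path: (14 + 0.3s)·3.3/(s(s+7.3)). The closed-loop characteristic equation is s² + (7.3 + 3.3·0.3)s + 3.3·14 = 0.
That is s² + 8.29s + 46.2 = 0, so ω_n = 6.797 rad/s and ζ = 8.29/(2·6.797) = 0.6098.
%OS = 100·exp(−πζ/√(1−ζ²)) = 8.92%.

8.92%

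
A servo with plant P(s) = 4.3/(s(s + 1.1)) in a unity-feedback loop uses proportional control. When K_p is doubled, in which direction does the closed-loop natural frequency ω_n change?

increase

ω_n = √(4.3·K_p), which grows with K_p.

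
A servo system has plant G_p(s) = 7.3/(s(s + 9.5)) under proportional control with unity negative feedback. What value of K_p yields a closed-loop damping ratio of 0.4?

K_p = 19.3

Closed-loop characteristic equation: s² + 9.5s + K_p·7.3 = 0.
So ω_n = √(7.3K_p) and 2ζω_n = 9.5, giving ζ = 9.5/(2√(7.3K_p)).
Setting ζ = 0.4: √(7.3K_p) = 9.5/(2·0.4) = 11.88, so K_p = 141/7.3 = 19.3.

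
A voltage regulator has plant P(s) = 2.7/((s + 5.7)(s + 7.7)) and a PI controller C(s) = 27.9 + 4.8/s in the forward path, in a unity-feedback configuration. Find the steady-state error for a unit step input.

0

The open loop C(s)P(s) has a pole at the origin (type 1), so the static position error constant is infinite and e_ss = 1/(1+∞) = 0.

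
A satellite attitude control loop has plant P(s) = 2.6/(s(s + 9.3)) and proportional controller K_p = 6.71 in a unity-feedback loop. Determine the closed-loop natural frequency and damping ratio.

ω_n = 4.18 rad/s, ζ = 1.11

1 + K_p·P(s) = 0 gives s² + 9.3s + 17.45 = 0.
So ω_n² = 17.45 ⇒ ω_n = 4.177 rad/s, and ζ = 9.3/(2ω_n) = 1.11.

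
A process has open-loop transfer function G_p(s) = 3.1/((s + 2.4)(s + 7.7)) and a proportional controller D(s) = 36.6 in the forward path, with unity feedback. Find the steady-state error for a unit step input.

The loop is type 0. Static position error constant K_pos = D(0)·G_p(0) = 36.6·0.1677 = 6.14.
Steady-state error to a unit step: e_ss = 1/(1+K_pos) = 1/7.14 = 0.14.

0.14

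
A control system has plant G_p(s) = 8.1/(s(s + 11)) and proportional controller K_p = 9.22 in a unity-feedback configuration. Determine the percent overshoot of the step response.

7.49%

Closed-loop characteristic equation: s² + 11s + 74.68 = 0, so ω_n = 8.642 rad/s and ζ = 11/(2·8.642) = 0.6364.
%OS = 100·exp(−πζ/√(1−ζ²)) = 100·exp(−π·0.6364/√0.5949) = 7.49%.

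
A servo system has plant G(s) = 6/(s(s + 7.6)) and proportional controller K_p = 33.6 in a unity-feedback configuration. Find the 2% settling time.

The closed-loop denominator s² + 7.6s + 201.6 gives ω_n = √201.6 = 14.2 and ζ = 7.6/(2ω_n) = 0.2676.
2% settling time T_s ≈ 4/(ζω_n) = 4/3.8 = 1.05 s.

T_s ≈ 1.05 s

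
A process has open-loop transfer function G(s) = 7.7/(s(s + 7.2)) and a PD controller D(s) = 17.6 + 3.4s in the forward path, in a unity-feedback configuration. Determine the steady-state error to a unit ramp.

The loop has one pole at the origin (type 1). Velocity error constant K_v = lim_{s→0} s·D(s)G(s) = 17.6·7.7/7.2 = 18.82.
Steady-state error to a unit ramp: e_ss = 1/K_v = 0.0531.

0.0531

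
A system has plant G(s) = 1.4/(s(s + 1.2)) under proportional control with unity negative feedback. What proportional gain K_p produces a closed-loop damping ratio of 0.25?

Closed-loop characteristic equation: s² + 1.2s + K_p·1.4 = 0.
So ω_n = √(1.4K_p) and 2ζω_n = 1.2, giving ζ = 1.2/(2√(1.4K_p)).
Setting ζ = 0.25: √(1.4K_p) = 1.2/(2·0.25) = 2.4, so K_p = 5.76/1.4 = 4.11.

K_p = 4.11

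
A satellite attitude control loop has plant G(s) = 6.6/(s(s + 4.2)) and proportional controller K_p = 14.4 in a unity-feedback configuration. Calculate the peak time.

T_p = 0.33 s

Closed-loop characteristic equation: s² + 4.2s + 95.04 = 0, so ω_n = 9.749 rad/s and ζ = 4.2/(2·9.749) = 0.2154.
Damped frequency ω_d = ω_n√(1−ζ²) = 9.52 rad/s, so peak time T_p = π/ω_d = 0.33 s.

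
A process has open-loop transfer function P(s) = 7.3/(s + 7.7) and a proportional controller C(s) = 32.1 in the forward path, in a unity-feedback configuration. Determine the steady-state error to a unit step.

0.0318

The loop is type 0. Static position error constant K_pos = C(0)·P(0) = 32.1·0.9481 = 30.43.
Steady-state error to a unit step: e_ss = 1/(1+K_pos) = 1/31.43 = 0.0318.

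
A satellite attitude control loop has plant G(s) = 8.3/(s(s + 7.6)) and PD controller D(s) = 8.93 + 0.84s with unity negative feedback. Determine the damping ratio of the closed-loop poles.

ζ = 0.846

Forward path: (8.93 + 0.84s)·8.3/(s(s+7.6)). The closed-loop characteristic equation is s² + (7.6 + 8.3·0.84)s + 8.3·8.93 = 0.
That is s² + 14.57s + 74.12 = 0, so ω_n = 8.609 rad/s and ζ = 14.57/(2·8.609) = 0.8463.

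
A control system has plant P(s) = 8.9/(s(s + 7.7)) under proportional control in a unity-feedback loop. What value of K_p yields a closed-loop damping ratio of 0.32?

K_p = 16.3

Closed-loop characteristic equation: s² + 7.7s + K_p·8.9 = 0.
So ω_n = √(8.9K_p) and 2ζω_n = 7.7, giving ζ = 7.7/(2√(8.9K_p)).
Setting ζ = 0.32: √(8.9K_p) = 7.7/(2·0.32) = 12.03, so K_p = 144.8/8.9 = 16.3.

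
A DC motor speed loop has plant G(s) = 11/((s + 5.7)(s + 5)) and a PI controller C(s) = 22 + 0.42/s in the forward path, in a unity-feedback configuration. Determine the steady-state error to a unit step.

The open loop C(s)G(s) has a pole at the origin (type 1), so the static position error constant is infinite and e_ss = 1/(1+∞) = 0.

0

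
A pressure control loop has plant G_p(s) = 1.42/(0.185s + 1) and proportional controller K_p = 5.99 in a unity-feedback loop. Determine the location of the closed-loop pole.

Closed loop: T(s) = K_p·G_p/(1+K_p·G_p) = 8.506/(0.185s + 1 + 8.506), with pole at s = −(1 + 8.506)/0.185 = −51.38.

s = -51.38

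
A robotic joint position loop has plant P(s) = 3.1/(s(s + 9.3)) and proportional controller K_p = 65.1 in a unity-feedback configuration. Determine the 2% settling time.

Closed-loop characteristic equation: s² + 9.3s + 201.8 = 0, so ω_n = 14.21 rad/s and ζ = 9.3/(2·14.21) = 0.3273.
2% settling time T_s ≈ 4/(ζω_n) = 4/4.65 = 0.86 s.

T_s ≈ 0.86 s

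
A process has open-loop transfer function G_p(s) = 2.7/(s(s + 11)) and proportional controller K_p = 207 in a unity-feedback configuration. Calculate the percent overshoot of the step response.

The closed-loop denominator s² + 11s + 558.9 gives ω_n = √558.9 = 23.64 and ζ = 11/(2ω_n) = 0.2326.
%OS = 100·exp(−πζ/√(1−ζ²)) = 100·exp(−π·0.2326/√0.9459) = 47.2%.

47.2%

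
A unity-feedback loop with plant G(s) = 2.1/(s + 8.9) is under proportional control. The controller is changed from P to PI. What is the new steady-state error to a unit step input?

0

The integrator makes K_pos = lim_{s→0} C(s)G(s) infinite, so e_ss = 1/(1+K_pos) = 0.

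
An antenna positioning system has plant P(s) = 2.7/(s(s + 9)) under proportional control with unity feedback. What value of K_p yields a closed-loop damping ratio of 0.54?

Closed-loop characteristic equation: s² + 9s + K_p·2.7 = 0.
So ω_n = √(2.7K_p) and 2ζω_n = 9, giving ζ = 9/(2√(2.7K_p)).
Setting ζ = 0.54: √(2.7K_p) = 9/(2·0.54) = 8.333, so K_p = 69.44/2.7 = 25.7.

K_p = 25.7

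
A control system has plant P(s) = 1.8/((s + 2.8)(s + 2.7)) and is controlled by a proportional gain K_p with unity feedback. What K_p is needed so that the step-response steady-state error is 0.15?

K_p = 23.8

The loop is type 0, so e_ss(step) = 1/(1 + K_pos) with K_pos = K_p·P(0).
P(0) = 0.2381. Require 1/(1 + K_p·0.2381) = 0.15, so 1 + 0.2381·K_p = 6.667.
K_p = (6.667 − 1)/0.2381 = 23.8.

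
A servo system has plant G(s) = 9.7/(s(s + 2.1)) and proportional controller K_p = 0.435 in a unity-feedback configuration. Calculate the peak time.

T_p = 1.78 s

Closed-loop characteristic equation: s² + 2.1s + 4.22 = 0, so ω_n = 2.054 rad/s and ζ = 2.1/(2·2.054) = 0.5112.
Damped frequency ω_d = ω_n√(1−ζ²) = 1.766 rad/s, so peak time T_p = π/ω_d = 1.78 s.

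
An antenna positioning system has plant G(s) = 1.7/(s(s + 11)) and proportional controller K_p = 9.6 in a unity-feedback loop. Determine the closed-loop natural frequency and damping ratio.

The closed-loop denominator is s(s+11) + 9.6·1.7 = s² + 11s + 16.32.
So ω_n² = 16.32 ⇒ ω_n = 4.04 rad/s, and ζ = 11/(2ω_n) = 1.36.

ω_n = 4.04 rad/s, ζ = 1.36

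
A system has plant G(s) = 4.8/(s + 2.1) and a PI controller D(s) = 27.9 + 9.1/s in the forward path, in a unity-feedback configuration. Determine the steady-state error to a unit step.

The open loop D(s)G(s) has a pole at the origin (type 1), so the static position error constant is infinite and e_ss = 1/(1+∞) = 0.

0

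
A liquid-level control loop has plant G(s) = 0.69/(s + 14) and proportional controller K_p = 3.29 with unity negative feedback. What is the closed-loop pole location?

s = -16.27

Closed-loop transfer function: T(s) = K_p·G(s)/(1 + K_p·G(s)) = 2.27/(s + 14 + 2.27) = 2.27/(s + 16.27).
The closed-loop pole is at s = −16.27.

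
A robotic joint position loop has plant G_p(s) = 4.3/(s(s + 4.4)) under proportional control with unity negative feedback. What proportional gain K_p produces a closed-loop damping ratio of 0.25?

Closed-loop characteristic equation: s² + 4.4s + K_p·4.3 = 0.
So ω_n = √(4.3K_p) and 2ζω_n = 4.4, giving ζ = 4.4/(2√(4.3K_p)).
Setting ζ = 0.25: √(4.3K_p) = 4.4/(2·0.25) = 8.8, so K_p = 77.44/4.3 = 18.

K_p = 18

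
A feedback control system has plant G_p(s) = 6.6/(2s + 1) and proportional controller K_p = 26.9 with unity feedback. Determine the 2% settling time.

Closed loop: T(s) = K_p·G_p/(1+K_p·G_p) = 177.5/(2s + 1 + 177.5), with pole at s = −(1 + 177.5)/2 = −89.27.
τ = 1/89.27 = 0.0112 s, so 2% settling time ≈ 4τ = 0.0448 s.

T_s ≈ 0.0448 s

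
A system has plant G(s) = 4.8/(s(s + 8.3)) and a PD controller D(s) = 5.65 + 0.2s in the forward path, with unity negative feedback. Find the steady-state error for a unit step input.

The open loop D(s)G(s) has a pole at the origin (type 1), so the static position error constant is infinite and e_ss = 1/(1+∞) = 0.

0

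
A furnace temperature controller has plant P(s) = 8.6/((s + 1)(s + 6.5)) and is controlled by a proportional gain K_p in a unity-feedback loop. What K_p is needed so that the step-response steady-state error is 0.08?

K_p = 8.69

The loop is type 0, so e_ss(step) = 1/(1 + K_pos) with K_pos = K_p·P(0).
P(0) = 1.323. Require 1/(1 + K_p·1.323) = 0.08, so 1 + 1.323·K_p = 12.5.
K_p = (12.5 − 1)/1.323 = 8.69.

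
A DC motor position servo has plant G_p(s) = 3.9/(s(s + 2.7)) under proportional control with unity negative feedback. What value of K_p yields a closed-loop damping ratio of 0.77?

K_p = 0.788

Closed-loop characteristic equation: s² + 2.7s + K_p·3.9 = 0.
So ω_n = √(3.9K_p) and 2ζω_n = 2.7, giving ζ = 2.7/(2√(3.9K_p)).
Setting ζ = 0.77: √(3.9K_p) = 2.7/(2·0.77) = 1.753, so K_p = 3.074/3.9 = 0.788.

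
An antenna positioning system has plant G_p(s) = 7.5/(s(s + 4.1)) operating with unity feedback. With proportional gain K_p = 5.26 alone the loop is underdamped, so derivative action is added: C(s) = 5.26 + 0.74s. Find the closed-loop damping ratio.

Forward path: (5.26 + 0.74s)·7.5/(s(s+4.1)). The closed-loop characteristic equation is s² + (4.1 + 7.5·0.74)s + 7.5·5.26 = 0.
That is s² + 9.65s + 39.45 = 0, so ω_n = 6.281 rad/s and ζ = 9.65/(2·6.281) = 0.7682.

ζ = 0.768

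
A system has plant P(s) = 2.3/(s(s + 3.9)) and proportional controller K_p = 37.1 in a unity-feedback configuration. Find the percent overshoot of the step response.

50.7%

The closed-loop denominator s² + 3.9s + 85.33 gives ω_n = √85.33 = 9.237 and ζ = 3.9/(2ω_n) = 0.2111.
%OS = 100·exp(−πζ/√(1−ζ²)) = 100·exp(−π·0.2111/√0.9554) = 50.7%.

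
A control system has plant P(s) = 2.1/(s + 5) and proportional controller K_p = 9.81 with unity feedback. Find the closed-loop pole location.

s = -25.6

Closed-loop transfer function: T(s) = K_p·P(s)/(1 + K_p·P(s)) = 20.6/(s + 5 + 20.6) = 20.6/(s + 25.6).
The closed-loop pole is at s = −25.6.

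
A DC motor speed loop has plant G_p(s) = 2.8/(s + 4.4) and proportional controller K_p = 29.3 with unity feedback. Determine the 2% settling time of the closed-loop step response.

Closed-loop transfer function: T(s) = K_p·G_p(s)/(1 + K_p·G_p(s)) = 82.04/(s + 4.4 + 82.04) = 82.04/(s + 86.44).
Time constant τ = 1/86.44 = 0.01157 s, so the 2% settling time is about 4τ = 0.0463 s.

T_s ≈ 0.0463 s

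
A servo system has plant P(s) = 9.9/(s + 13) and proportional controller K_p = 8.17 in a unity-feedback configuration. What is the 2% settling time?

T_s ≈ 0.0426 s

Closed-loop transfer function: T(s) = K_p·P(s)/(1 + K_p·P(s)) = 80.88/(s + 13 + 80.88) = 80.88/(s + 93.88).
Time constant τ = 1/93.88 = 0.01065 s, so the 2% settling time is about 4τ = 0.0426 s.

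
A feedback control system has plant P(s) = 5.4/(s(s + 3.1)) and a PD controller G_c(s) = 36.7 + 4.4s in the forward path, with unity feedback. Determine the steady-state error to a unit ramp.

The loop has one pole at the origin (type 1). Velocity error constant K_v = lim_{s→0} s·G_c(s)P(s) = 36.7·5.4/3.1 = 63.93.
Steady-state error to a unit ramp: e_ss = 1/K_v = 0.0156.

0.0156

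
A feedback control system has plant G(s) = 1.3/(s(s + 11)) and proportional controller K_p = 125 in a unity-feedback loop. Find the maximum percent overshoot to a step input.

22.3%

Closed-loop characteristic equation: s² + 11s + 162.5 = 0, so ω_n = 12.75 rad/s and ζ = 11/(2·12.75) = 0.4315.
%OS = 100·exp(−πζ/√(1−ζ²)) = 100·exp(−π·0.4315/√0.8138) = 22.3%.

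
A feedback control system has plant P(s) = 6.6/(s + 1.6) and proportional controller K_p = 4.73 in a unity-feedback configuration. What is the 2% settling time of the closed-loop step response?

Closed-loop transfer function: T(s) = K_p·P(s)/(1 + K_p·P(s)) = 31.22/(s + 1.6 + 31.22) = 31.22/(s + 32.82).
Time constant τ = 1/32.82 = 0.03047 s, so the 2% settling time is about 4τ = 0.122 s.

T_s ≈ 0.122 s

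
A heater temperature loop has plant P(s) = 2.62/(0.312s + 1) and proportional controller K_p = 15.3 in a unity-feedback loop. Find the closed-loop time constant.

Closed loop: T(s) = K_p·P/(1+K_p·P) = 40.09/(0.312s + 1 + 40.09), with pole at s = −(1 + 40.09)/0.312 = −131.7.
Closed-loop time constant τ = 1/131.7 = 0.00759 s.

τ = 0.00759 s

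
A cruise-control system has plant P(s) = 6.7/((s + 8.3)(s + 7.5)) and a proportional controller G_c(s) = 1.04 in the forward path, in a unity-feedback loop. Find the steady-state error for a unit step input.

0.899

The loop is type 0. Static position error constant K_pos = G_c(0)·P(0) = 1.04·0.1076 = 0.1119.
Steady-state error to a unit step: e_ss = 1/(1+K_pos) = 1/1.112 = 0.899.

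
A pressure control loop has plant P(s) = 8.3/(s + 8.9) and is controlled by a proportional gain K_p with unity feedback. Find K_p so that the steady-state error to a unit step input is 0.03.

K_p = 34.7

For a type-0 loop with proportional control, e_ss = 1/(1 + K_p·P(0)).
P(0) = 0.9326. Require 1/(1 + K_p·0.9326) = 0.03, so 1 + 0.9326·K_p = 33.33.
K_p = (33.33 − 1)/0.9326 = 34.7.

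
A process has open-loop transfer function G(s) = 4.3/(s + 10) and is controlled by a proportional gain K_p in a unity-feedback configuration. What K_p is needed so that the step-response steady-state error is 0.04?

For a type-0 loop with proportional control, e_ss = 1/(1 + K_p·G(0)).
G(0) = 0.43. Require 1/(1 + K_p·0.43) = 0.04, so 1 + 0.43·K_p = 25.
K_p = (25 − 1)/0.43 = 55.8.

K_p = 55.8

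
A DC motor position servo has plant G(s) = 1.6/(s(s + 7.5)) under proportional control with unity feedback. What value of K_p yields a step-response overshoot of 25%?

From %OS = 100·exp(−πζ/√(1−ζ²)) = 25%, ζ = −ln(0.25)/√(π²+ln²(0.25)) = 0.4037.
Characteristic equation s² + 7.5s + 1.6K_p = 0 gives ζ = 7.5/(2√(1.6K_p)).
Setting ζ = 0.4037: √(1.6K_p) = 7.5/(2·0.4037) = 9.289, so K_p = 86.28/1.6 = 53.9.

K_p = 53.9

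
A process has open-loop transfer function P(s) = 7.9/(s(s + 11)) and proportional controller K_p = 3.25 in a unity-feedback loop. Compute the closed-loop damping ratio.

ζ = 1.09

1 + K_p·P(s) = 0 gives s² + 11s + 25.68 = 0.
Matching s² + 2ζω_n s + ω_n²: ω_n = √25.68 = 5.067 rad/s and 2ζω_n = 11, so ζ = 11/(2·5.067) = 1.09.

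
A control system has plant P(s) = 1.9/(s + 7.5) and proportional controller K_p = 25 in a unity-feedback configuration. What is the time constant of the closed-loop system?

τ = 0.0182 s

Closed-loop transfer function: T(s) = K_p·P(s)/(1 + K_p·P(s)) = 47.5/(s + 7.5 + 47.5) = 47.5/(s + 55).
Time constant τ = 1/55 = 0.0182 s.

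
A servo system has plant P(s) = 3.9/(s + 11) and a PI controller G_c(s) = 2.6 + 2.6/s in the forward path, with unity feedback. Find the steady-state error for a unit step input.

The open loop G_c(s)P(s) has a pole at the origin (type 1), so the static position error constant is infinite and e_ss = 1/(1+∞) = 0.

0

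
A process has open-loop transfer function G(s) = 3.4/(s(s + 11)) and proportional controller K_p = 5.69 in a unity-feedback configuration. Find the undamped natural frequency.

ω_n = 4.4 rad/s

1 + K_p·G(s) = 0 gives s² + 11s + 19.35 = 0.
Matching s² + 2ζω_n s + ω_n²: ω_n = √19.35 = 4.398 rad/s and 2ζω_n = 11, so ζ = 11/(2·4.398) = 1.25.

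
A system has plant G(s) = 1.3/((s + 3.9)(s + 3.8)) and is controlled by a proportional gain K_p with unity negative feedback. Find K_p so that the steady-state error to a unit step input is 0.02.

For a type-0 loop with proportional control, e_ss = 1/(1 + K_p·G(0)).
G(0) = 0.08772. Require 1/(1 + K_p·0.08772) = 0.02, so 1 + 0.08772·K_p = 50.
K_p = (50 − 1)/0.08772 = 559.

K_p = 559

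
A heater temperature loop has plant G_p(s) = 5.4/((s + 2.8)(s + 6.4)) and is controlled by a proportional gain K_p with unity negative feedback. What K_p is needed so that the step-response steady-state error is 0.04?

For a type-0 loop with proportional control, e_ss = 1/(1 + K_p·G_p(0)).
G_p(0) = 0.3013. Require 1/(1 + K_p·0.3013) = 0.04, so 1 + 0.3013·K_p = 25.
K_p = (25 − 1)/0.3013 = 79.6.

K_p = 79.6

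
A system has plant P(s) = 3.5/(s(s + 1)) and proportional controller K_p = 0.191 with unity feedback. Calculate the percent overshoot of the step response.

8.82%

Closed-loop characteristic equation: s² + 1s + 0.6685 = 0, so ω_n = 0.8176 rad/s and ζ = 1/(2·0.8176) = 0.6115.
%OS = 100·exp(−πζ/√(1−ζ²)) = 100·exp(−π·0.6115/√0.626) = 8.82%.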